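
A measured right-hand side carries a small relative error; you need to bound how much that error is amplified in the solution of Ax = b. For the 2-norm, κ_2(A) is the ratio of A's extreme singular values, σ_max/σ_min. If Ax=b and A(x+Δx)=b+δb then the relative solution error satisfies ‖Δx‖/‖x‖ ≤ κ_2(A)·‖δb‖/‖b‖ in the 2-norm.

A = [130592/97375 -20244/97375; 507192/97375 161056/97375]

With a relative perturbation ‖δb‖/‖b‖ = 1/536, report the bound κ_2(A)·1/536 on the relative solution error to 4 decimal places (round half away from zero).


form AᵀA = [163175488/5640625 47021184/5640625; 47021184/5640625 15674512/5640625] with trace 57232/1805 and determinant 2458624/225625
char-poly roots: 784/25 and 3136/9025
so κ_2 = √((784/25) / (3136/9025)) = 9.5000
perturbation bound = 9.5000·1/536 = 0.0177

0.0177


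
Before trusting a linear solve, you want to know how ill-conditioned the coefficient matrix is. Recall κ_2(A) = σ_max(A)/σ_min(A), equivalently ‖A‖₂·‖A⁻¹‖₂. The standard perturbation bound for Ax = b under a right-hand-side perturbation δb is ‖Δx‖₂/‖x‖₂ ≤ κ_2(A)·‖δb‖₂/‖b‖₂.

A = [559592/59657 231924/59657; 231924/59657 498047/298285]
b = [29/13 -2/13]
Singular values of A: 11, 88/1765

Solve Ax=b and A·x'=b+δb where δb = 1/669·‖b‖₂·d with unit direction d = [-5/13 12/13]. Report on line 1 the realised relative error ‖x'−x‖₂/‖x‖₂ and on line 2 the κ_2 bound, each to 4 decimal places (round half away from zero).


0.0033
0.3298

largest singular value 11, smallest 88/1765
condition number: 11 ÷ (88/1765) = 220.6250
κ_2(A)·‖δb‖/‖b‖ = 0.3298
solve Ax = b  →  x = [7.8820 -18.4441]
‖b‖₂ = 2.2361 and ‖x‖₂ = 20.0576
Δx = A⁻¹·δb where δb = 1/669·2.2361·d; ‖Δx‖ = 0.0670
relative error = 0.0033
realised/bound (from unrounded values) ≈ 0.0101


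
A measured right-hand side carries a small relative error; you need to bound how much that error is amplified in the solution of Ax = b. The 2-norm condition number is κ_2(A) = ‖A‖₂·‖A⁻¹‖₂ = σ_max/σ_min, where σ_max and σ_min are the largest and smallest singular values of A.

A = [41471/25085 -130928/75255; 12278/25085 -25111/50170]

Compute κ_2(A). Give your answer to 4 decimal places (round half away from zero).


AᵀA = [74823725/25170289 -235687375/75510867; -235687375/75510867 2969745025/906130404]; tr = 6734125/1077444, det = 625/1077444
char-poly roots: 25/4 and 25/269361
σ_max=√(25/4)=(5/2), σ_min=√(25/269361)=(5/519) → κ = 259.5000

259.5000


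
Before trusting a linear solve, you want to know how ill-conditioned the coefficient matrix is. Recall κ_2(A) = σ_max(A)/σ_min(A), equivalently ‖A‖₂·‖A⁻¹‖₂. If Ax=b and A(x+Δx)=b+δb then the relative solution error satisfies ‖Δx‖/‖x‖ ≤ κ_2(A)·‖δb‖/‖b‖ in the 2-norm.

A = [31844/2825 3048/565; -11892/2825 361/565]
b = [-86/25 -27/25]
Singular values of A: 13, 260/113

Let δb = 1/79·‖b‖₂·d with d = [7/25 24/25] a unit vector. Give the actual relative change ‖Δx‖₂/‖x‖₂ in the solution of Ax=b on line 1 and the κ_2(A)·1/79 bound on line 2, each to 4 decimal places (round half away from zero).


0.0221
0.0715

from the listed singular values, σ₁ = 13, σ_n = 260/113
κ_2(A) = 13 / (260/113) = 5.6500
worst-case relative error ≤ 5.6500 × 1/79 = 0.0715
solve Ax = b  →  x = [0.1213 -0.8911]
‖b‖₂ = 3.6056 and ‖x‖₂ = 0.8993
δb = ε·‖b‖·d = [0.0128 0.0438]; solving A·Δx = δb gives ‖Δx‖ = 0.0198
realised ‖Δx‖/‖x‖ = 0.0221
so the bound overstates the realised error by a factor of ≈ 3.2426 (computed from the unrounded values)


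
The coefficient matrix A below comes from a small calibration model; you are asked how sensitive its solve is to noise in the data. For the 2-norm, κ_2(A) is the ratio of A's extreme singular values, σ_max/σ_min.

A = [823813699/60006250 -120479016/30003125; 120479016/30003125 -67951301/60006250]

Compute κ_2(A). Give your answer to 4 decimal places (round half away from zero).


form AᵀA = [1178767654152601/5761200062500 -85951175762592/1440300015625; -85951175762592/1440300015625 100285043988649/5761200062500] with trace 1023242158513/4608960050 and determinant 492884401/1474867216
eigenvalues of AᵀA: λ = (tr ± √(tr²−4·det))/2 = 22201/100, 555025/368716804
σ_max=√(22201/100)=(149/10), σ_min=√(555025/368716804)=(745/19202) → κ = 384.0400

384.0400


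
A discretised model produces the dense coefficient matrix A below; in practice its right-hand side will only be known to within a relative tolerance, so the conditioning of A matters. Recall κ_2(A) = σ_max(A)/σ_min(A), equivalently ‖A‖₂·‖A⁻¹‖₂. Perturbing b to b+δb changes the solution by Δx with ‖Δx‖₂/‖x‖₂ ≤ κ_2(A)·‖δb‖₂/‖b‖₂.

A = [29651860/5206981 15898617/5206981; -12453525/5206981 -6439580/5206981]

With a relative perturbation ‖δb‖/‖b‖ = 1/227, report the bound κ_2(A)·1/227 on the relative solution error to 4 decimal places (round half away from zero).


0.8303

form AᵀA = [6120254949025/160429888369 3264017964480/160429888369; 3264017964480/160429888369 1741030846681/160429888369] with trace 27201680954/555120721 and determinant 37515625/555120721
solving λ² − 27201680954/555120721·λ + 37515625/555120721 = 0 gives λ = 49, 765625/555120721
κ = σ_max/σ_min = 7/(875/23561) = 188.4880
perturbation bound = 188.4880·1/227 = 0.8303


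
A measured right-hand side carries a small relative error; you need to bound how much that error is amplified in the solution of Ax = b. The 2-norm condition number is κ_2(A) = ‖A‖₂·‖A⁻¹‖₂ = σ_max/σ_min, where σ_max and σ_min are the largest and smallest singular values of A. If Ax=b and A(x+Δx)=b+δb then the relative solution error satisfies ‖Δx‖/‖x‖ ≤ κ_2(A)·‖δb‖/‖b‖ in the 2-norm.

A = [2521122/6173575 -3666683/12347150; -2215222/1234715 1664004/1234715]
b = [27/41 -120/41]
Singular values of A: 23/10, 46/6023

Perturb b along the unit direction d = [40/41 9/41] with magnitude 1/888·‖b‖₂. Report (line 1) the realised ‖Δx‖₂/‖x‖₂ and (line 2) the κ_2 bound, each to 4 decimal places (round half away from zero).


0.3391
0.3391

from the listed singular values, σ₁ = 23/10, σ_n = 46/6023
κ_2(A) = (23/10) / (46/6023) = 301.1500
worst-case relative error ≤ 301.1500 × 1/888 = 0.3391
solve Ax = b  →  x = [1.0435 -0.7826]
‖b‖ = 3.0000, ‖x‖ = 1.3043
re-solving with b+δb shifts x by Δx of norm 0.4423
relative error = 0.3391
so the bound is sharp here: realised error equals the bound


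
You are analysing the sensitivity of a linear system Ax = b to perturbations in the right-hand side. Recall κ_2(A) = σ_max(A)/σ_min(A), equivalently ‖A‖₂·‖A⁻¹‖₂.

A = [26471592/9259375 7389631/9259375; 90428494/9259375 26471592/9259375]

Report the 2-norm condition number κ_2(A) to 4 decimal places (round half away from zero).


296.3000

form AᵀA = [14204892336196/137177640625 4143042392328/137177640625; 4143042392328/137177640625 1208562926929/137177640625] with trace 24661528421/219484225 and determinant 31561924/219484225
λ_max, λ_min = (24661528421/219484225 ± √608163274682076157641/48173325023850625)/2 = 2809/25, 11236/8779369
σ_max=√(2809/25)=(53/5), σ_min=√(11236/8779369)=(106/2963) → κ = 296.3000


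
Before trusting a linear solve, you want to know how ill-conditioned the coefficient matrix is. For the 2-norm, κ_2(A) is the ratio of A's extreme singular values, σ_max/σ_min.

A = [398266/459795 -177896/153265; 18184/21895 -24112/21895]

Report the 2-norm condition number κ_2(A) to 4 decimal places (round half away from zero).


form AᵀA = [361992772/251381025 -160882832/83793675; -160882832/83793675 71504192/27931225] with trace 40221220/10055241 and determinant 1024/10055241
λ_max, λ_min = (40221220/10055241 ± √1617705352021264/101107871568081)/2 = 4, 256/10055241
so κ_2 = √(4 / (256/10055241)) = 396.3750

396.3750


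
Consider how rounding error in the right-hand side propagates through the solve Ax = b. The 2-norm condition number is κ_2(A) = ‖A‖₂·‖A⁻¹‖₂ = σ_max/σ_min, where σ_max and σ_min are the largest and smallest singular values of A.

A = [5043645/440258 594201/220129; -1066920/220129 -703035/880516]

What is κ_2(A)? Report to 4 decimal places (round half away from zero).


41.3000

form AᵀA = [177465254625/1146905956 19952544105/573452978; 19952544105/573452978 36351807489/4587623824] with trace 443910069/2729104 and determinant 169130025/10916416
eigenvalues of AᵀA: λ = (tr ± √(tr²−4·det))/2 = 2601/16, 65025/682276
κ = σ_max/σ_min = (51/4)/(255/826) = 41.3000


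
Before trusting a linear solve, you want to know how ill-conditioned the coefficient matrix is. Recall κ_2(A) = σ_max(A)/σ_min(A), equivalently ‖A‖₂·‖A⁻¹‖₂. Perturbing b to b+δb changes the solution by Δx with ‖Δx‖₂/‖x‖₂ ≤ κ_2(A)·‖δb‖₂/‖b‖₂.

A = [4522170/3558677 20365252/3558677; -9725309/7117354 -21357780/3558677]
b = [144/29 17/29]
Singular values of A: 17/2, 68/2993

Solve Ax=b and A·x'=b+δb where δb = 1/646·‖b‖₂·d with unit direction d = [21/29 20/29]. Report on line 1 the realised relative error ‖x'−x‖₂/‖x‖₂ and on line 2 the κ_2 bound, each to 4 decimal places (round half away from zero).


from the listed singular values, σ₁ = 17/2, σ_n = 68/2993
κ = σ_max/σ_min = (17/2)/(68/2993) = 374.1250
bound on ‖Δx‖/‖x‖: κ·ε = 374.1250·1/646 = 0.5791
solve Ax = b  →  x = [-171.6872 38.9914]
‖b‖ = 5.0000, ‖x‖ = 176.0592
Δx = A⁻¹·δb where δb = 1/646·5.0000·d; ‖Δx‖ = 0.3407
relative error = 0.0019
realised/bound (from unrounded values) ≈ 0.0033

0.0019
0.5791


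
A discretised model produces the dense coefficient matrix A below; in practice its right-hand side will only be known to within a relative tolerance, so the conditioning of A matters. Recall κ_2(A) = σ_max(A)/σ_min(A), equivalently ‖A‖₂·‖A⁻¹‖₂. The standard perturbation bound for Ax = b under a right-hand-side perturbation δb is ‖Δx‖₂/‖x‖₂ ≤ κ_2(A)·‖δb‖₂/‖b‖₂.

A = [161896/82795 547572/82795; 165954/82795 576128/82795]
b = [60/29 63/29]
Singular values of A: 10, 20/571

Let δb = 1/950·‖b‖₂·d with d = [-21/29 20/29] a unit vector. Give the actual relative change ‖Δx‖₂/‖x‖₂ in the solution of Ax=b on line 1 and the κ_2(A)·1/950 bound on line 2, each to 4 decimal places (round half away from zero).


0.3005
0.3005

σ_max = 10, σ_min = 20/571
κ = σ_max/σ_min = 10/(20/571) = 285.5000
κ_2(A)·‖δb‖/‖b‖ = 0.3005
solve Ax = b  →  x = [0.0840 0.2880]
2-norm of b is 3.0000; of x, 0.3000
re-solving with b+δb shifts x by Δx of norm 0.0902
relative error = 0.3005
tightness: 0.3005 against a bound of 0.3005; the bound is attained (ratio 1)


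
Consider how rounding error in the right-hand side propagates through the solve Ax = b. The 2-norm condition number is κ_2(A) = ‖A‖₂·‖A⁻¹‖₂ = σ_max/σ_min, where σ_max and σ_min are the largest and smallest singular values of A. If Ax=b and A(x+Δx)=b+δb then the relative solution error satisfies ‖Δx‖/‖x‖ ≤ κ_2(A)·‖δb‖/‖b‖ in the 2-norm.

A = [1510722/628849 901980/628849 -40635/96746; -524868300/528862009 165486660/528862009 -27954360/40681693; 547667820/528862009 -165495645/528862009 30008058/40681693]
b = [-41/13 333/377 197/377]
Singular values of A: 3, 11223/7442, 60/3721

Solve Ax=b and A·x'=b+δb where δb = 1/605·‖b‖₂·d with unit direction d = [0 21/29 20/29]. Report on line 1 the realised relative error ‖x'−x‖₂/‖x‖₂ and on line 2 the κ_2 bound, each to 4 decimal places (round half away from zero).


0.0055
0.3075

σ_max = 3, σ_min = 60/3721
κ_2(A) = 3 / (60/3721) = 186.0500
κ_2(A)·‖δb‖/‖b‖ = 0.3075
solve Ax = b  →  x = [-18.0197 40.6474 43.2503]
‖b‖₂ = 3.3166 and ‖x‖₂ = 62.0283
re-solving with b+δb shifts x by Δx of norm 0.3400
dividing the unrounded norms, ‖Δx‖/‖x‖ = 0.0055
realised/bound (from unrounded values) ≈ 0.0178


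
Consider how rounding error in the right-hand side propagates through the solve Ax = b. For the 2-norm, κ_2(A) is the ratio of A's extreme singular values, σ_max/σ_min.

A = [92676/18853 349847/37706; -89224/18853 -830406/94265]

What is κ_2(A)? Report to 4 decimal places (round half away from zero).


AᵀA = [16549763152/355435609 155148196374/1777178045; 155148196374/1777178045 5818119584569/35543560900]; tr = 25858463321/122988100, det = 11316496/30747025
solving λ² − 25858463321/122988100·λ + 11316496/30747025 = 0 gives λ = 841/4, 53824/30747025
κ = σ_max/σ_min = (29/2)/(232/5545) = 346.5625

346.5625


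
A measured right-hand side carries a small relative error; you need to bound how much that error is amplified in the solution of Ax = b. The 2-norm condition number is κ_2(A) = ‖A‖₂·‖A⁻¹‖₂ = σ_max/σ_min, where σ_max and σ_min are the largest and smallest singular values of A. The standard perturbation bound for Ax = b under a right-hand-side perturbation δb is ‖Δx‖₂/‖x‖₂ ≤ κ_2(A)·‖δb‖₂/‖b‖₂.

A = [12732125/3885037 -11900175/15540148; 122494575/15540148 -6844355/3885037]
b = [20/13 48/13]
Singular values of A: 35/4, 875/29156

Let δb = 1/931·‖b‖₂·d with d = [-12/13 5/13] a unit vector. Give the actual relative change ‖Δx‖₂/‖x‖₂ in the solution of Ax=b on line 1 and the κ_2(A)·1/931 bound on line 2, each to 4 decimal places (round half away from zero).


0.3132
0.3132

largest singular value 35/4, smallest 875/29156
condition number: (35/4) ÷ (875/29156) = 291.5600
perturbation bound = 291.5600·1/931 = 0.3132
solve Ax = b  →  x = [0.4460 -0.1003]
‖b‖₂ = 4.0000 and ‖x‖₂ = 0.4571
Δx = A⁻¹·δb where δb = 1/931·4.0000·d; ‖Δx‖ = 0.1432
dividing the unrounded norms, ‖Δx‖/‖x‖ = 0.3132
tightness: 0.3132 against a bound of 0.3132; the bound is attained (ratio 1)


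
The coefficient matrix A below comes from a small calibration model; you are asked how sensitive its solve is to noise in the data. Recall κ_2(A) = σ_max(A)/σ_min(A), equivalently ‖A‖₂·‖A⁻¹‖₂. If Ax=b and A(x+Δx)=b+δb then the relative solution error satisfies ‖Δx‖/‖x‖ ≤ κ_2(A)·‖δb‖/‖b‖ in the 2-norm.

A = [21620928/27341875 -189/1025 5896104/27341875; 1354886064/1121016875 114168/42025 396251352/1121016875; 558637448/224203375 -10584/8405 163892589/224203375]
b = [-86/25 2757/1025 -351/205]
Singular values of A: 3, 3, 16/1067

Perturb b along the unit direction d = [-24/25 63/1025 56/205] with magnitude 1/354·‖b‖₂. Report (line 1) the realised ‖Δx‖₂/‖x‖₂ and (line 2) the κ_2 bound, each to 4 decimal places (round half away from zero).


from the listed singular values, σ₁ = 3, σ_n = 16/1067
condition number: 3 ÷ (16/1067) = 200.0625
bound on ‖Δx‖/‖x‖: κ·ε = 200.0625·1/354 = 0.5651
solve Ax = b  →  x = [-56.4312 1.1220 191.9393]
‖b‖ = 4.6904, ‖x‖ = 200.0661
with δb = [-0.0127 0.0008 0.0036], A·Δx = δb → ‖Δx‖ = 0.8836
relative error = 0.0044
so the bound overstates the realised error by a factor of ≈ 127.9627 (computed from the unrounded values)

0.0044
0.5651


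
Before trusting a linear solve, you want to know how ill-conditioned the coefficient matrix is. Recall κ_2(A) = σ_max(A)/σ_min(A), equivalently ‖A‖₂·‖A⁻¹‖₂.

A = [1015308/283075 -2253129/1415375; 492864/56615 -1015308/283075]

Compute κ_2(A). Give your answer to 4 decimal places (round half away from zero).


AᵀA = [42033866256/474150625 -87561177228/2370753125; -87561177228/2370753125 182531648889/11853765625]; tr = 7298096481/70140625, det = 1731891456/1753515625
λ_max, λ_min = (7298096481/70140625 ± √53242776094119623361/4919707275390625)/2 = 2601/25, 665856/70140625
σ_max=√(2601/25)=(51/5), σ_min=√(665856/70140625)=(816/8375) → κ = 104.6875

104.6875


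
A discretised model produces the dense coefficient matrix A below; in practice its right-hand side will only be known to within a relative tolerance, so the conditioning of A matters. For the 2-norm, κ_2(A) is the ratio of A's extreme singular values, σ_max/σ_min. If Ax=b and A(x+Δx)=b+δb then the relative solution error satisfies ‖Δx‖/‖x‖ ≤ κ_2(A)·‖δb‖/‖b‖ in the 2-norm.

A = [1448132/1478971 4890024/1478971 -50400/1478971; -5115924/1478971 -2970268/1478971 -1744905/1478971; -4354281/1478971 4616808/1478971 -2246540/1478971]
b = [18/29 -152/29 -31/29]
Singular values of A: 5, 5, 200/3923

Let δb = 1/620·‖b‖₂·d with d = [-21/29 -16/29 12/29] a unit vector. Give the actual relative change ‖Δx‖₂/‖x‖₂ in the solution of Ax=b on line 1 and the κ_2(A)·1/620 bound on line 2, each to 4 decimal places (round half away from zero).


0.0043
0.1582

σ_max = 5, σ_min = 200/3923
condition number: 5 ÷ (200/3923) = 98.0750
κ_2(A)·‖δb‖/‖b‖ = 0.1582
solve Ax = b  →  x = [-13.6080 4.5940 36.5200]
2-norm of b is 5.3852; of x, 39.2427
δb = ε·‖b‖·d = [-0.0063 -0.0048 0.0036]; solving A·Δx = δb gives ‖Δx‖ = 0.1704
dividing the unrounded norms, ‖Δx‖/‖x‖ = 0.0043
realised/bound (from unrounded values) ≈ 0.0274


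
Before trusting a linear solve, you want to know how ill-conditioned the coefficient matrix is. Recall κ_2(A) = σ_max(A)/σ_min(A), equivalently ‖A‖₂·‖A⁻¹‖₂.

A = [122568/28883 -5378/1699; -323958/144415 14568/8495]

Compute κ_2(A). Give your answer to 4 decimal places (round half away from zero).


203.8800

M = AᵀA = [1662704676/72165025 -1246981632/72165025; -1246981632/72165025 935298724/72165025]. tr(M)=103920136/2886601, det(M)=90000/2886601
solving λ² − 103920136/2886601·λ + 90000/2886601 = 0 gives λ = 36, 2500/2886601
σ_max=√36=6, σ_min=√(2500/2886601)=(50/1699) → κ = 203.8800


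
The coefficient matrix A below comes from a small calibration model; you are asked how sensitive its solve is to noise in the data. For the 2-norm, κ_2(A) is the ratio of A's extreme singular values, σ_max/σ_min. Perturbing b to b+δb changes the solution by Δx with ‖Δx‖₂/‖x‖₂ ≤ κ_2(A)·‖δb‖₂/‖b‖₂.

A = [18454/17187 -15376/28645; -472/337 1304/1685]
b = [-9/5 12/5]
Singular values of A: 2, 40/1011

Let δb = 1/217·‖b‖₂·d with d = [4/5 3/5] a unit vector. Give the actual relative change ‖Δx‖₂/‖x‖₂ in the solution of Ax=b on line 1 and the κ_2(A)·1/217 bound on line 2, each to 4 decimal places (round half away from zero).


0.2329
0.2329

σ_max = 2, σ_min = 40/1011
κ_2(A) = 2 / (40/1011) = 50.5500
bound on ‖Δx‖/‖x‖: κ·ε = 50.5500·1/217 = 0.2329
solve Ax = b  →  x = [-1.3235 0.7059]
2-norm of b is 3.0000; of x, 1.5000
δb = ε·‖b‖·d = [0.0111 0.0083]; solving A·Δx = δb gives ‖Δx‖ = 0.3494
relative error = 0.2329
so the bound is sharp here: realised error equals the bound


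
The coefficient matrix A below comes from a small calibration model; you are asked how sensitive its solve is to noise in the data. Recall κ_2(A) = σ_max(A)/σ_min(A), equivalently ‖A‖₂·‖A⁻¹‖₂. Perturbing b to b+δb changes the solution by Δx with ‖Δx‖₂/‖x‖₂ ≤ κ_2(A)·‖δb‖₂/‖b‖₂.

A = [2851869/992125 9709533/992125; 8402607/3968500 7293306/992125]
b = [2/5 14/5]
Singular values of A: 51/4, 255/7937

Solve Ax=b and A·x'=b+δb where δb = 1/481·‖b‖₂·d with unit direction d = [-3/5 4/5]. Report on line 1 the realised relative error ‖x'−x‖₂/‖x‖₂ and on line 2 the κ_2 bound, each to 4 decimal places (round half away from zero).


0.0029
0.8251

from the listed singular values, σ₁ = 51/4, σ_n = 255/7937
condition number: (51/4) ÷ (255/7937) = 396.8500
bound on ‖Δx‖/‖x‖: κ·ε = 396.8500·1/481 = 0.8251
solve Ax = b  →  x = [-59.7170 17.5809]
‖b‖₂ = 2.8284 and ‖x‖₂ = 62.2512
Δx = A⁻¹·δb where δb = 1/481·2.8284·d; ‖Δx‖ = 0.1830
realised ‖Δx‖/‖x‖ = 0.0029
tightness: 0.0029 against a bound of 0.8251 (unrounded ratio ≈ 0.0036)


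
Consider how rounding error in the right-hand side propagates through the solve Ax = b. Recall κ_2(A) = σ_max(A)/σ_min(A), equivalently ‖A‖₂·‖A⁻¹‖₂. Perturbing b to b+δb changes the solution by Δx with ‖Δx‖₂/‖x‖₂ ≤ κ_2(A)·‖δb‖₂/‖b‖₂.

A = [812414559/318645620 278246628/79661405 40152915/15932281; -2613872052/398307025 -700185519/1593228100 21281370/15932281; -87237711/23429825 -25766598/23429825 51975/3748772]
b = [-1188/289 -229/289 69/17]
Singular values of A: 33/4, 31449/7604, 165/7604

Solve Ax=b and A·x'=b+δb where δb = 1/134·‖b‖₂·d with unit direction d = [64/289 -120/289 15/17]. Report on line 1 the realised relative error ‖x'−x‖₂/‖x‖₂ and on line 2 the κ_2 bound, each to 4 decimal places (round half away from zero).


0.0145
2.8373

from the listed singular values, σ₁ = 33/4, σ_n = 165/7604
κ = σ_max/σ_min = (33/4)/(165/7604) = 380.2000
worst-case relative error ≤ 380.2000 × 1/134 = 2.8373
solve Ax = b  →  x = [26.5444 -92.3082 99.4484]
2-norm of b is 5.8310; of x, 138.2584
re-solving with b+δb shifts x by Δx of norm 2.0054
relative error = 0.0145
tightness: 0.0145 against a bound of 2.8373 (unrounded ratio ≈ 0.0051)


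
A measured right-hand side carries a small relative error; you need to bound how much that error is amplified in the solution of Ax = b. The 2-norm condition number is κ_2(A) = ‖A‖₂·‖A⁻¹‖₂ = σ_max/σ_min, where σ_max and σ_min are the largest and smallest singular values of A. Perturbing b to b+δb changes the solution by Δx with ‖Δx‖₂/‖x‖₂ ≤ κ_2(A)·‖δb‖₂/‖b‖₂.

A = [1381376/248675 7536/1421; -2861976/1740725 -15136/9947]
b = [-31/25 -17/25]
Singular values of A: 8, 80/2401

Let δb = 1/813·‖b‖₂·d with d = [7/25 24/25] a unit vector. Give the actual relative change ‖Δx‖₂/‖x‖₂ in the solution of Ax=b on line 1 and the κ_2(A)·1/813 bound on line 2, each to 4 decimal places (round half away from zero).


0.0017
0.2953

from the listed singular values, σ₁ = 8, σ_n = 80/2401
condition number: 8 ÷ (80/2401) = 240.1000
worst-case relative error ≤ 240.1000 × 1/813 = 0.2953
solve Ax = b  →  x = [20.6078 -21.8194]
‖b‖ = 1.4142, ‖x‖ = 30.0128
δb = ε·‖b‖·d = [0.0005 0.0017]; solving A·Δx = δb gives ‖Δx‖ = 0.0522
relative error = 0.0017
so the bound overstates the realised error by a factor of ≈ 169.7778 (computed from the unrounded values)


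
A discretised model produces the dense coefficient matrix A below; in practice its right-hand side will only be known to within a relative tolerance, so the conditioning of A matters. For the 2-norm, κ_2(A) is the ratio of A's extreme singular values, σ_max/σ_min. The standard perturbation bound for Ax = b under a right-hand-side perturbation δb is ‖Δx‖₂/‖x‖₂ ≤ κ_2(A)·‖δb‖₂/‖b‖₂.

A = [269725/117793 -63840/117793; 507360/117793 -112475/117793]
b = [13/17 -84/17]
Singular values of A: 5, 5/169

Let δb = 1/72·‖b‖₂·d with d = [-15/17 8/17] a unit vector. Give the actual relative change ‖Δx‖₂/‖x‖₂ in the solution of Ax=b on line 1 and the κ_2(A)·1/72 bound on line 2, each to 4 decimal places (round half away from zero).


σ_max = 5, σ_min = 5/169
κ_2(A) = 5 / (5/169) = 169.0000
κ_2(A)·‖δb‖/‖b‖ = 2.3472
solve Ax = b  →  x = [-23.0390 -98.7512]
2-norm of b is 5.0000; of x, 101.4032
δb = ε·‖b‖·d = [-0.0613 0.0327]; solving A·Δx = δb gives ‖Δx‖ = 2.3472
realised ‖Δx‖/‖x‖ = 0.0231
realised/bound (from unrounded values) ≈ 0.0099

0.0231
2.3472


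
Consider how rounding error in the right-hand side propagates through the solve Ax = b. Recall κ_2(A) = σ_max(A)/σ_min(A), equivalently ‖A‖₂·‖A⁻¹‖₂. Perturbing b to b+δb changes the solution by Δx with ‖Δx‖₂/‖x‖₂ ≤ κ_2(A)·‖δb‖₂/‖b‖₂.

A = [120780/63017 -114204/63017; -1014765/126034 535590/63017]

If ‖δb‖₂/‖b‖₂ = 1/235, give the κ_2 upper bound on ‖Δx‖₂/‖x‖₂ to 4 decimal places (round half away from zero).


0.3609

M = AᵀA = [647292825/9449476 -169864695/2362369; -169864695/2362369 178405236/2362369]. tr(M)=1618209/11236, det(M)=8100/2809
solving λ² − 1618209/11236·λ + 8100/2809 = 0 gives λ = 144, 225/11236
κ_2(A) = √(λ_max/λ_min) = √(144 / (225/11236)) = 84.8000
κ_2(A)·‖δb‖/‖b‖ = 0.3609


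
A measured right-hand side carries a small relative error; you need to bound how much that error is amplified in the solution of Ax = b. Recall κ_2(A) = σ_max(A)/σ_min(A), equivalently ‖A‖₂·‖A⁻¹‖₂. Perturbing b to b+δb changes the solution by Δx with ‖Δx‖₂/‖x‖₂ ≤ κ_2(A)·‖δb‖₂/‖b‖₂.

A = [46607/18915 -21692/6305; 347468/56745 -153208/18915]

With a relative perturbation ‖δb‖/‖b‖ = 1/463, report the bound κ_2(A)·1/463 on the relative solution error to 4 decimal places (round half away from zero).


0.2357

form AᵀA = [166016477/3810645 -73767892/1270215; -73767892/1270215 32790032/423405] with trace 92225353/762129 and determinant 937024/762129
solving λ² − 92225353/762129·λ + 937024/762129 = 0 gives λ = 121, 7744/762129
κ_2(A) = √(λ_max/λ_min) = √(121 / (7744/762129)) = 109.1250
bound on ‖Δx‖/‖x‖: κ·ε = 109.1250·1/463 = 0.2357


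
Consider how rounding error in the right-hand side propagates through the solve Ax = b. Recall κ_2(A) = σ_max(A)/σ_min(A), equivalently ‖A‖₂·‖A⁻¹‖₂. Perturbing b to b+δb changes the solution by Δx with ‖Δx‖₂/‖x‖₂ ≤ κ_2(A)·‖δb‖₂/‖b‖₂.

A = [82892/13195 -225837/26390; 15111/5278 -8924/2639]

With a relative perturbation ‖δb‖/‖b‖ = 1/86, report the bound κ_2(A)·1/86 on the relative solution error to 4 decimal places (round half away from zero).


0.4721

AᵀA = [196407649/4120900 -65359008/1030225; -65359008/1030225 348912001/4120900]; tr = 10906393/82418, det = 6996025/659344
λ_max, λ_min = (10906393/82418 ± √29665277269056/1698181681)/2 = 529/4, 13225/164836
κ_2(A) = √(λ_max/λ_min) = √((529/4) / (13225/164836)) = 40.6000
worst-case relative error ≤ 40.6000 × 1/86 = 0.4721


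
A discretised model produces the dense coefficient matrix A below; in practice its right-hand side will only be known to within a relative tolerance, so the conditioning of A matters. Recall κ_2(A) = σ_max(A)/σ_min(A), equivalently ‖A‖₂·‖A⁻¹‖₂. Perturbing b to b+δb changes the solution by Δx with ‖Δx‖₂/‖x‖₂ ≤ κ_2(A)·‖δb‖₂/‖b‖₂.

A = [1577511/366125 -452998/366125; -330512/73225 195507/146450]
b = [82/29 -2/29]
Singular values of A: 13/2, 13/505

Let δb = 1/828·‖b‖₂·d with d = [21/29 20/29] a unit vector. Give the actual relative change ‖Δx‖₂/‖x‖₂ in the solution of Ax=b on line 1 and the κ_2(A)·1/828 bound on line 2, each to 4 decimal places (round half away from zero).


0.0017
0.3050

largest singular value 13/2, smallest 13/505
condition number: (13/2) ÷ (13/505) = 252.5000
bound on ‖Δx‖/‖x‖: κ·ε = 252.5000·1/828 = 0.3050
solve Ax = b  →  x = [22.0492 74.4985]
2-norm of b is 2.8284; of x, 77.6929
δb = ε·‖b‖·d = [0.0025 0.0024]; solving A·Δx = δb gives ‖Δx‖ = 0.1327
relative error = 0.0017
realised/bound (from unrounded values) ≈ 0.0056


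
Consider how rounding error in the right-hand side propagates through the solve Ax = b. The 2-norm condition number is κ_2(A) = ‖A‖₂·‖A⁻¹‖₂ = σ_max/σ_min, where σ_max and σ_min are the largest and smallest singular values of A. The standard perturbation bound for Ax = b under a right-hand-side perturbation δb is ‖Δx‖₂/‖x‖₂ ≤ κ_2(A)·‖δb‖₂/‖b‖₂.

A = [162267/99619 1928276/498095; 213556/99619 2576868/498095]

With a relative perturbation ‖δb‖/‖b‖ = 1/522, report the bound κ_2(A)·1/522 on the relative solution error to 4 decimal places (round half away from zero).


0.7340

M = AᵀA = [5533595725/763380397 13280018220/763380397; 13280018220/763380397 31872298528/763380397]. tr(M)=2877376481/58721569, det(M)=960400/58721569
char-poly roots: 49 and 19600/58721569
κ = σ_max/σ_min = 7/(140/7663) = 383.1500
worst-case relative error ≤ 383.1500 × 1/522 = 0.7340


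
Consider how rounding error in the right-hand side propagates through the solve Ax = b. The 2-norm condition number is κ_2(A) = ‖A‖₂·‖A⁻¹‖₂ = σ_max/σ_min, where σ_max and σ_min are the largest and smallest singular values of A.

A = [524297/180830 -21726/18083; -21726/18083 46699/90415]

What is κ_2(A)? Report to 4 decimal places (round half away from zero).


AᵀA = [1905853561/193488100 -7940853/1934881; -7940853/1934881 82729429/48372025]; tr = 13235333/1144900, det = 83521/28622500
λ_max, λ_min = (13235333/1144900 ± √7006349596401/52431840400)/2 = 289/25, 289/1144900
κ = σ_max/σ_min = (17/5)/(17/1070) = 214.0000

214.0000


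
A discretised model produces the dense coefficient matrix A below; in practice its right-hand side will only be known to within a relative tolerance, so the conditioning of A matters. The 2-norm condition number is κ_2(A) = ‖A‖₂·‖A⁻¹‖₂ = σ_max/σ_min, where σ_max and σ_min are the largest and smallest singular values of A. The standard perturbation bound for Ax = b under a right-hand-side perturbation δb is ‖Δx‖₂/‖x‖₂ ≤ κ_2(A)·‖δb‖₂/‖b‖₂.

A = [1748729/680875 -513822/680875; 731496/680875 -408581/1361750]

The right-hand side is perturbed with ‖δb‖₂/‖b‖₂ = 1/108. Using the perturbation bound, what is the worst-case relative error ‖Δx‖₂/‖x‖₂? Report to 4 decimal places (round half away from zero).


1.9398

form AᵀA = [21261180553/2743140625 -6201024354/2743140625; -6201024354/2743140625 7236630913/10972562500] with trace 29530033/3511220 and determinant 707281/438902500
eigenvalues of AᵀA: λ = (tr ± √(tr²−4·det))/2 = 841/100, 841/4389025
κ = σ_max/σ_min = (29/10)/(29/2095) = 209.5000
κ_2(A)·‖δb‖/‖b‖ = 1.9398


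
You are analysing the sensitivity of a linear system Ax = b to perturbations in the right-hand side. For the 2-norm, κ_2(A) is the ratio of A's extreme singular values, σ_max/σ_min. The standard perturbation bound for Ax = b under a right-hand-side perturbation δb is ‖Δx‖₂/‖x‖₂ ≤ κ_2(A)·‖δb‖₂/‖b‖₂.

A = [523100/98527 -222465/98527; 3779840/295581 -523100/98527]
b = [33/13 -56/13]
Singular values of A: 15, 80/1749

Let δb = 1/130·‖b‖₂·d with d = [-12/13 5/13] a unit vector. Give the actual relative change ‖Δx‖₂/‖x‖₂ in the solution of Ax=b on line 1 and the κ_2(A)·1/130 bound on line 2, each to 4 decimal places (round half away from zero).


0.0096
2.5226

from the listed singular values, σ₁ = 15, σ_n = 80/1749
κ = σ_max/σ_min = 15/(80/1749) = 327.9375
bound on ‖Δx‖/‖x‖: κ·ε = 327.9375·1/130 = 2.5226
solve Ax = b  →  x = [-33.8192 -80.6462]
2-norm of b is 5.0000; of x, 87.4502
δb = ε·‖b‖·d = [-0.0355 0.0148]; solving A·Δx = δb gives ‖Δx‖ = 0.8409
relative error = 0.0096
so the bound overstates the realised error by a factor of ≈ 262.3507 (computed from the unrounded values)


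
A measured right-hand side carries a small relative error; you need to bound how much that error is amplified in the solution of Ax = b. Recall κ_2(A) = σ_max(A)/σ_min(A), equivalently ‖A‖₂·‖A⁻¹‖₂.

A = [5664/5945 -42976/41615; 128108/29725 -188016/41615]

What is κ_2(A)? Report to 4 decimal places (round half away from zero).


form AᵀA = [10240144/525625 -15052608/735875; -15052608/735875 22127872/1030225] with trace 1254416/30625 and determinant 16384/765625
λ_max, λ_min = (1254416/30625 ± √1573479219456/937890625)/2 = 1024/25, 16/30625
κ_2(A) = √(λ_max/λ_min) = √((1024/25) / (16/30625)) = 280.0000

280.0000


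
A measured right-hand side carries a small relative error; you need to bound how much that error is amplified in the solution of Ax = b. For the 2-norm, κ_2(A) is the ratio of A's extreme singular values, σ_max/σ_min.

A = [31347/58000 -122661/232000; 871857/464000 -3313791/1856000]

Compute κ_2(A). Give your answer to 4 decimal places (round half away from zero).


256.0000

M = AᵀA = [1316837169/344473600 -200655063/55115776; -200655063/55115776 19110619089/5511577600]. tr(M)=47776473/6553600, det(M)=531441/655360000
char-poly roots: 729/100 and 729/6553600
κ_2(A) = √(λ_max/λ_min) = √((729/100) / (729/6553600)) = 256.0000


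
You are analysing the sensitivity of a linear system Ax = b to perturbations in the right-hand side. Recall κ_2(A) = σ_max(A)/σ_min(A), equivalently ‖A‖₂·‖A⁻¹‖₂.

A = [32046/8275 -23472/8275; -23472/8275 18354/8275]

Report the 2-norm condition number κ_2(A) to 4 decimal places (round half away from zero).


M = AᵀA = [63115236/2739025 -47319552/2739025; -47319552/2739025 35512164/2739025]. tr(M)=3945096/109561, det(M)=32400/109561
λ_max, λ_min = (3945096/109561 ± √15549583343616/12003612721)/2 = 36, 900/109561
so κ_2 = √(36 / (900/109561)) = 66.2000

66.2000


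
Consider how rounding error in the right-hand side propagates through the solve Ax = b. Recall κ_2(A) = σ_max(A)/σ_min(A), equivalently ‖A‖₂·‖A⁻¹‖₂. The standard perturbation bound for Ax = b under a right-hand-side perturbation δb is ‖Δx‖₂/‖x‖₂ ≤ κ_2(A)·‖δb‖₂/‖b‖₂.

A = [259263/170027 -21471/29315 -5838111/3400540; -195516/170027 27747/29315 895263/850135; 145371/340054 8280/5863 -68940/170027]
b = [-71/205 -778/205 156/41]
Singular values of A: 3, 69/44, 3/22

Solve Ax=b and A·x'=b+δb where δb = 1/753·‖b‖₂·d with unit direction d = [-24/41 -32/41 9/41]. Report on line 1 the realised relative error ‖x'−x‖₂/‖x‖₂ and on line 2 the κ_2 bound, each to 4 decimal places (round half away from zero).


from the listed singular values, σ₁ = 3, σ_n = 3/22
condition number: 3 ÷ (3/22) = 22.0000
bound on ‖Δx‖/‖x‖: κ·ε = 22.0000·1/753 = 0.0292
solve Ax = b  →  x = [22.1732 1.5095 19.2515]
‖b‖₂ = 5.3852 and ‖x‖₂ = 29.4032
with δb = [-0.0042 -0.0056 0.0016], A·Δx = δb → ‖Δx‖ = 0.0524
realised ‖Δx‖/‖x‖ = 0.0018
so the bound overstates the realised error by a factor of ≈ 16.3801 (computed from the unrounded values)

0.0018
0.0292


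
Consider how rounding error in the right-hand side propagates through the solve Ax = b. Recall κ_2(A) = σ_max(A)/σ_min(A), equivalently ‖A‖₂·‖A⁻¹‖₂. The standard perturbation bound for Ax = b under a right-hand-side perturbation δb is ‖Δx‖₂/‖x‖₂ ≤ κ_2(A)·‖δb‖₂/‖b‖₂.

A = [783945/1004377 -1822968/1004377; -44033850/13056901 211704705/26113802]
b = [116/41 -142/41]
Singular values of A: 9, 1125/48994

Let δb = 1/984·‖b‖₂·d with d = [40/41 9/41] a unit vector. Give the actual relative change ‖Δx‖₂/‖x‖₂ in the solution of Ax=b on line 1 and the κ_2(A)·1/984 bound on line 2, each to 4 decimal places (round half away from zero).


σ_max = 9, σ_min = 1125/48994
κ = σ_max/σ_min = 9/(1125/48994) = 391.9520
worst-case relative error ≤ 391.9520 × 1/984 = 0.3983
solve Ax = b  →  x = [80.5714 33.0899]
‖b‖ = 4.4721, ‖x‖ = 87.1016
with δb = [0.0044 0.0010], A·Δx = δb → ‖Δx‖ = 0.1979
dividing the unrounded norms, ‖Δx‖/‖x‖ = 0.0023
tightness: 0.0023 against a bound of 0.3983 (unrounded ratio ≈ 0.0057)

0.0023
0.3983


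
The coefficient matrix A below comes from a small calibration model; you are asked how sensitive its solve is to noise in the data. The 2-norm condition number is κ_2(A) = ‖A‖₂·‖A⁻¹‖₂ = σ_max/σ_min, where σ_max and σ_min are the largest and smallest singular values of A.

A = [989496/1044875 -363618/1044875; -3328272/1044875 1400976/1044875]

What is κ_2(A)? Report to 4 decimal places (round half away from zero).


80.3750

AᵀA = [19290394944/1746822025 -321448176/69872881; -321448176/69872881 3351922884/1746822025]; tr = 133978212/10336225, det = 6718464/258405625
λ_max, λ_min = (133978212/10336225 ± √717562012873104/4273501890025)/2 = 324/25, 20736/10336225
so κ_2 = √((324/25) / (20736/10336225)) = 80.3750


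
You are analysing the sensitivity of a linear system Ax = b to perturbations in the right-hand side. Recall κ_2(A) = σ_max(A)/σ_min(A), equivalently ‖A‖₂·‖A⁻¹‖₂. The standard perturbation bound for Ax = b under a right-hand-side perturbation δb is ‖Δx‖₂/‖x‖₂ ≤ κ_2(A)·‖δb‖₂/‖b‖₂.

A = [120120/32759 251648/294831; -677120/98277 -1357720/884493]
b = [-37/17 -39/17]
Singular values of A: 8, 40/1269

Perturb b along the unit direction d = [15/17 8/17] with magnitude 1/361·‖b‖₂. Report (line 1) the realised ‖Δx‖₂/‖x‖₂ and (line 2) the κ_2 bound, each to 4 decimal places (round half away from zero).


0.0029
0.7030

σ_max = 8, σ_min = 40/1269
condition number: 8 ÷ (40/1269) = 253.8000
bound on ‖Δx‖/‖x‖: κ·ε = 253.8000·1/361 = 0.7030
solve Ax = b  →  x = [21.0140 -92.8262]
2-norm of b is 3.1623; of x, 95.1751
Δx = A⁻¹·δb where δb = 1/361·3.1623·d; ‖Δx‖ = 0.2779
relative error = 0.0029
realised/bound (from unrounded values) ≈ 0.0042


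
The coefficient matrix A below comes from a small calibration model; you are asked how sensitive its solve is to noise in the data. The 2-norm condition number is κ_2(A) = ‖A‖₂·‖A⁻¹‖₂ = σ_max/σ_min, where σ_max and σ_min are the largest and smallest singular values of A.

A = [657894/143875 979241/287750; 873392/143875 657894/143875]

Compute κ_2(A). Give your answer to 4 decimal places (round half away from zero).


AᵀA = [47825524036/828000625 35868709827/828000625; 35868709827/828000625 107608439881/3312002500]; tr = 11956421441/132480100, det = 2085136/33120025
solving λ² − 11956421441/132480100·λ + 2085136/33120025 = 0 gives λ = 361/4, 23104/33120025
σ_max=√(361/4)=(19/2), σ_min=√(23104/33120025)=(152/5755) → κ = 359.6875

359.6875


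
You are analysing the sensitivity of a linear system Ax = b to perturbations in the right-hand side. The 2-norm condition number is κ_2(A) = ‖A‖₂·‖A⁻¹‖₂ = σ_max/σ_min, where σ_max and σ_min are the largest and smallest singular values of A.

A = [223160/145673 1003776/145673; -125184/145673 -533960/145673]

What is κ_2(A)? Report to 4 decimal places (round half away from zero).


209.0000

M = AᵀA = [226544704/73427761 1006387200/73427761; 1006387200/73427761 4472939584/73427761]. tr(M)=2795648/43681, det(M)=4096/43681
eigenvalues of AᵀA: λ = (tr ± √(tr²−4·det))/2 = 64, 64/43681
so κ_2 = √(64 / (64/43681)) = 209.0000


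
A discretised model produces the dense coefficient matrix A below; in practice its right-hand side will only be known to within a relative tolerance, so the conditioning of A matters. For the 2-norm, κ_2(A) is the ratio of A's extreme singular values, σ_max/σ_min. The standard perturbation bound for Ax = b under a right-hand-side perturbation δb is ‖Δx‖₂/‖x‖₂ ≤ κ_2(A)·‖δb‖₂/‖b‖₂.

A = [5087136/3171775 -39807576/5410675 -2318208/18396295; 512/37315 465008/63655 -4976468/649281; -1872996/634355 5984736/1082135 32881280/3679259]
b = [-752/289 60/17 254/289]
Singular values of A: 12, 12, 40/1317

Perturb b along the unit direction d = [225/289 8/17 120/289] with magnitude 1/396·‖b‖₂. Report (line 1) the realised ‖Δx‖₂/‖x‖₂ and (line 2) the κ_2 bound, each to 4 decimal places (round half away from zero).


0.9977
0.9977

σ_max = 12, σ_min = 40/1317
condition number: 12 ÷ (40/1317) = 395.1000
bound on ‖Δx‖/‖x‖: κ·ε = 395.1000·1/396 = 0.9977
solve Ax = b  →  x = [-0.0467 0.3457 -0.1310]
‖b‖ = 4.4721, ‖x‖ = 0.3727
with δb = [0.0088 0.0053 0.0047], A·Δx = δb → ‖Δx‖ = 0.3718
realised ‖Δx‖/‖x‖ = 0.9977
realised/bound = 1 exactly: the bound is attained for this b and d
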